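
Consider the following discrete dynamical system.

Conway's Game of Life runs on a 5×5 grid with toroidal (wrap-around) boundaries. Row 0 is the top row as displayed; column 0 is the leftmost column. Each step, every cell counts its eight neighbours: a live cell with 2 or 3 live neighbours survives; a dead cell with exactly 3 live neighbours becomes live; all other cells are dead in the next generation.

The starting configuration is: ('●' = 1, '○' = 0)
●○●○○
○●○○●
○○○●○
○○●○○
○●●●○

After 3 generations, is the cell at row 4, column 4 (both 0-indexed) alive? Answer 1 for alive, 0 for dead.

1

0) ●○●○○
○●○○●
○○○●○
○○●○○
○●●●○
1) ●○○○●
●●●●●
○○●●○
○●○○○
○○○●○
2) ○○○○○
○○○○○
○○○○○
○○○●○
●○○○●
3) ○○○○○
○○○○○
○○○○○
○○○○●
○○○○●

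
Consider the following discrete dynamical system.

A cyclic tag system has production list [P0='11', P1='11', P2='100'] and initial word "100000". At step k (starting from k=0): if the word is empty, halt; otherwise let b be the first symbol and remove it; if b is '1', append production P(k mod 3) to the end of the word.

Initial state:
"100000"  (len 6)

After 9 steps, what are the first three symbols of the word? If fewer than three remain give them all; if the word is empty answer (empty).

step 0: "100000"  (len 6)
step 1: "0000011"  (len 7)
step 2: "000011"  (len 6)
step 3: "00011"  (len 5)
step 4: "0011"  (len 4)
step 5: "011"  (len 3)
step 6: "11"  (len 2)
step 7: "111"  (len 3)
step 8: "1111"  (len 4)
step 9: "111100"  (len 6)

111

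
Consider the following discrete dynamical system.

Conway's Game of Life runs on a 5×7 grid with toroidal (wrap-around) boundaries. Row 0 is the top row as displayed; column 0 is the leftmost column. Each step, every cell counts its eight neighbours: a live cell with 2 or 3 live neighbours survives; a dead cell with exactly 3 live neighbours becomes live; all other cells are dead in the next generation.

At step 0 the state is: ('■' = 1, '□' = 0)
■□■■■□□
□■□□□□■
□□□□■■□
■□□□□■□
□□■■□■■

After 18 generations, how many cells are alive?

gen 0: ■□■■■□□
□■□□□□■
□□□□■■□
■□□□□■□
□□■■□■■
gen 1: ■□□□■□□
■■■□□□■
■□□□■■□
□□□■□□□
■□■□□■□
gen 2: □□■■□■□
□□□■■□□
■□■■■■□
□■□■□■□
□■□■■□■
gen 3: □□□□□■□
□■□□□□■
□■□□□■■
□■□□□□□
■■□□□□■
gen 4: □■□□□■□
□□□□□□■
□■■□□■■
□■■□□■□
■■□□□□■
gen 5: □■□□□■□
□■■□□□■
□■■□□■■
□□□□□■□
□□□□□■■
gen 6: □■■□□■□
□□□□□□■
□■■□□■■
■□□□■□□
□□□□■■■
gen 7: ■□□□■□□
□□□□□□■
□■□□□■■
■■□■■□□
■■□■■□■
gen 8: □■□■■□□
□□□□□□■
□■■□■■■
□□□■□□□
□□□□□□■
gen 9: ■□□□□■□
□■□□□□■
■□■■■■■
■□■■■□■
□□■■■□□
gen 10: ■■■■■■■
□■■■□□□
□□□□□□□
■□□□□□□
■□■□□□□
gen 11: □□□□■■■
□□□□□■■
□■■□□□□
□■□□□□□
□□■□■■□
gen 12: □□□■□□□
■□□□■□■
■■■□□□□
□■□■□□□
□□□■■□■
gen 13: ■□□■□□■
■□■■□□■
□□■■□□■
□■□■■□□
□□□■■□□
gen 14: ■■□□□■■
□□□□■■□
□□□□□■■
□□□□□■□
■□□□□■□
gen 15: ■■□□□□□
□□□□■□□
□□□□□□■
□□□□■■□
■■□□■■□
gen 16: ■■□□■■■
■□□□□□□
□□□□■□□
■□□□■□□
■■□□■■□
gen 17: □□□□■□□
■■□□■□□
□□□□□□□
■■□■■□■
□□□■□□□
gen 18: □□□■■□□
□□□□□□□
□□■■■■■
■□■■■□□
■□■■□■□

15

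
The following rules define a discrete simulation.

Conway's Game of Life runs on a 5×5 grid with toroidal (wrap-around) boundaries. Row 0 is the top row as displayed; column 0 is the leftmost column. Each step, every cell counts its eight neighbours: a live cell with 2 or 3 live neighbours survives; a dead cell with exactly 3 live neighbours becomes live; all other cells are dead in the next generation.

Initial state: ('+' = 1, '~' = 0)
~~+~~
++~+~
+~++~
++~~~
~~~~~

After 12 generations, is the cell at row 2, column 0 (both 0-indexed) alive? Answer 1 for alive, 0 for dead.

[0] ~~+~~
++~+~
+~++~
++~~~
~~~~~
[1] ~++~~
+~~+~
~~~+~
+++~+
~+~~~
[2] +++~~
~+~++
~~~+~
+++++
~~~+~
[3] ++~~~
~+~++
~~~~~
++~~~
~~~~~
[4] +++~+
~++~+
~++~+
~~~~~
~~~~~
[5] ~~+~+
~~~~+
~++~~
~~~~~
++~~~
[6] ~+~++
+++~~
~~~~~
+~+~~
++~~~
[7] ~~~++
+++++
+~+~~
+~~~~
~~~+~
[8] ~+~~~
~~~~~
~~+~~
~+~~+
~~~+~
[9] ~~~~~
~~~~~
~~~~~
~~++~
+~+~~
[10] ~~~~~
~~~~~
~~~~~
~+++~
~+++~
[11] ~~+~~
~~~~~
~~+~~
~+~+~
~+~+~
[12] ~~+~~
~~~~~
~~+~~
~+~+~
~+~+~

0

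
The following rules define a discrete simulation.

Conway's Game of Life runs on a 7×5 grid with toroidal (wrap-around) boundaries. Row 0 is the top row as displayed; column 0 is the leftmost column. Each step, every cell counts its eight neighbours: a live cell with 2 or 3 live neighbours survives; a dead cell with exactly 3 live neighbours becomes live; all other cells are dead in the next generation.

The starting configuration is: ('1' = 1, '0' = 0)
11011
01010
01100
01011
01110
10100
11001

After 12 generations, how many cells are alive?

t=0: 11011
01010
01100
01011
01110
10100
11001
t=1: 00010
00010
01001
00001
00000
00000
00000
t=2: 00000
00111
10011
10000
00000
00000
00000
t=3: 00010
10100
11100
10000
00000
00000
00000
t=4: 00000
10111
10101
10000
00000
00000
00000
t=5: 00011
10100
00100
11001
00000
00000
00000
t=6: 00011
01101
00111
11000
10000
00000
00000
t=7: 10111
01000
00001
11110
11000
00000
00000
t=8: 11111
01100
00011
00110
10001
00000
00011
t=9: 00000
00000
01001
10100
00011
10010
01000
t=10: 00000
00000
11000
11100
11110
10110
00000
t=11: 00000
00000
10100
00010
00000
10010
00000
t=12: 00000
00000
00000
00000
00001
00000
00000

1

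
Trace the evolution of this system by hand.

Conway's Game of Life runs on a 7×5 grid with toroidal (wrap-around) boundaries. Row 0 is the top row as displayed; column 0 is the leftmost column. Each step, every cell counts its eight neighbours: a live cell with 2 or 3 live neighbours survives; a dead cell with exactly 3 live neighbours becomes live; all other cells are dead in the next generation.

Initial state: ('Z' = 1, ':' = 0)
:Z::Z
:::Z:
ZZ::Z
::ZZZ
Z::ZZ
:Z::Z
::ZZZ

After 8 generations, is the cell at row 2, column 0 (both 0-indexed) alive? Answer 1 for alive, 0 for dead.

gen 0: :Z::Z
:::Z:
ZZ::Z
::ZZZ
Z::ZZ
:Z::Z
::ZZZ
gen 1: Z:::Z
:ZZZ:
ZZ:::
::Z::
:Z:::
:Z:::
:ZZ:Z
gen 2: ::::Z
::ZZ:
Z::Z:
Z:Z::
:ZZ::
:Z:::
:ZZZZ
gen 3: ZZ::Z
::ZZ:
:::Z:
Z:ZZZ
Z:Z::
:::::
:ZZZZ
gen 4: :::::
ZZZZ:
:Z:::
Z:Z::
Z:Z::
Z:::Z
:ZZZZ
gen 5: :::::
ZZZ::
:::ZZ
Z:Z::
Z::Z:
:::::
:ZZZZ
gen 6: ::::Z
ZZZZZ
:::ZZ
ZZZ::
:Z::Z
ZZ:::
::ZZ:
gen 7: :::::
:ZZ::
:::::
:ZZ::
::::Z
ZZ:ZZ
ZZZZZ
gen 8: ::::Z
:::::
:::::
:::::
::::Z
:::::
:::::

0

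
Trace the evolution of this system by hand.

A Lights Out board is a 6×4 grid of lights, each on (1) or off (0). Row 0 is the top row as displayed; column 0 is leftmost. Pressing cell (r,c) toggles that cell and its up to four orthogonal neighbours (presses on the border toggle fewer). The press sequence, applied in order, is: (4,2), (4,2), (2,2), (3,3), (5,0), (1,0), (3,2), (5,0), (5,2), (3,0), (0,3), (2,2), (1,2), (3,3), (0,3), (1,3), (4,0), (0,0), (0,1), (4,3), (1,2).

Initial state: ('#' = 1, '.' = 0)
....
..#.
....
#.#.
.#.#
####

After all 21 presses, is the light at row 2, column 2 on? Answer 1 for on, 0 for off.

step 0: ....
..#.
....
#.#.
.#.#
####
step 1: ....
..#.
....
#...
..#.
##.#
step 2: ....
..#.
....
#.#.
.#.#
####
step 3: ....
....
.###
#...
.#.#
####
step 4: ....
....
.##.
#.##
.#..
####
step 5: ....
....
.##.
#.##
##..
..##
step 6: #...
##..
###.
#.##
##..
..##
step 7: #...
##..
##..
##..
###.
..##
step 8: #...
##..
##..
##..
.##.
####
step 9: #...
##..
##..
##..
.#..
#...
step 10: #...
##..
.#..
....
##..
#...
step 11: #.##
##.#
.#..
....
##..
#...
step 12: #.##
####
..##
..#.
##..
#...
step 13: #..#
#...
...#
..#.
##..
#...
step 14: #..#
#...
....
...#
##.#
#...
step 15: #.#.
#..#
....
...#
##.#
#...
step 16: #.##
#.#.
...#
...#
##.#
#...
step 17: #.##
#.#.
...#
#..#
...#
....
step 18: .###
..#.
...#
#..#
...#
....
step 19: #..#
.##.
...#
#..#
...#
....
step 20: #..#
.##.
...#
#...
..#.
...#
step 21: #.##
...#
..##
#...
..#.
...#

1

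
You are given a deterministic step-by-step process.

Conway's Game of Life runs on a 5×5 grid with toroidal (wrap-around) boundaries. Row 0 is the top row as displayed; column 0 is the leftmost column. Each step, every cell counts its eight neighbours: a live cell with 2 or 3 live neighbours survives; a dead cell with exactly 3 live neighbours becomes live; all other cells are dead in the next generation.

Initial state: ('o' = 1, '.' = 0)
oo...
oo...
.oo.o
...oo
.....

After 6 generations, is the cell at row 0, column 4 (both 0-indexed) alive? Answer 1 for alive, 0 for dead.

1

step 0: oo...
oo...
.oo.o
...oo
.....
step 1: oo...
....o
.oo.o
o.ooo
o...o
step 2: .o...
..ooo
.oo..
..o..
..o..
step 3: .o...
o..o.
.o...
..oo.
.oo..
step 4: oo...
ooo..
.o.oo
...o.
.o.o.
step 5: ....o
...o.
.o.oo
o..o.
oo..o
step 6: ...oo
o.oo.
o..o.
...o.
.o.o.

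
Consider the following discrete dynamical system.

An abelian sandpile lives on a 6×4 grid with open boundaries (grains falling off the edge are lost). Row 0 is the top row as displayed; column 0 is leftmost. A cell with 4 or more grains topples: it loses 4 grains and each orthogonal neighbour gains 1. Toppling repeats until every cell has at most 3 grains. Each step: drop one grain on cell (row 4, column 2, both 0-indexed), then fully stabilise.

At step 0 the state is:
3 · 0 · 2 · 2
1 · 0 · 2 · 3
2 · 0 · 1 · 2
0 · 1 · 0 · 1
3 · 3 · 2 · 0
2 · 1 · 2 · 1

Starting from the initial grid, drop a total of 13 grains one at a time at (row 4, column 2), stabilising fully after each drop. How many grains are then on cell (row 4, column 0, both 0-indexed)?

2

[0] 3 · 0 · 2 · 2
1 · 0 · 2 · 3
2 · 0 · 1 · 2
0 · 1 · 0 · 1
3 · 3 · 2 · 0
2 · 1 · 2 · 1
[1] 3 · 0 · 2 · 2
1 · 0 · 2 · 3
2 · 0 · 1 · 2
0 · 1 · 0 · 1
3 · 3 · 3 · 0
2 · 1 · 2 · 1
[2] 3 · 0 · 2 · 2
1 · 0 · 2 · 3
2 · 0 · 1 · 2
1 · 2 · 1 · 1
0 · 1 · 1 · 1
3 · 2 · 3 · 1
[3] 3 · 0 · 2 · 2
1 · 0 · 2 · 3
2 · 0 · 1 · 2
1 · 2 · 1 · 1
0 · 1 · 2 · 1
3 · 2 · 3 · 1
[4] 3 · 0 · 2 · 2
1 · 0 · 2 · 3
2 · 0 · 1 · 2
1 · 2 · 1 · 1
0 · 1 · 3 · 1
3 · 2 · 3 · 1
[5] 3 · 0 · 2 · 2
1 · 0 · 2 · 3
2 · 0 · 1 · 2
1 · 2 · 2 · 1
0 · 2 · 1 · 2
3 · 3 · 0 · 2
[6] 3 · 0 · 2 · 2
1 · 0 · 2 · 3
2 · 0 · 1 · 2
1 · 2 · 2 · 1
0 · 2 · 2 · 2
3 · 3 · 0 · 2
[7] 3 · 0 · 2 · 2
1 · 0 · 2 · 3
2 · 0 · 1 · 2
1 · 2 · 2 · 1
0 · 2 · 3 · 2
3 · 3 · 0 · 2
[8] 3 · 0 · 2 · 2
1 · 0 · 2 · 3
2 · 0 · 1 · 2
1 · 2 · 3 · 1
0 · 3 · 0 · 3
3 · 3 · 1 · 2
[9] 3 · 0 · 2 · 2
1 · 0 · 2 · 3
2 · 0 · 1 · 2
1 · 2 · 3 · 1
0 · 3 · 1 · 3
3 · 3 · 1 · 2
[10] 3 · 0 · 2 · 2
1 · 0 · 2 · 3
2 · 0 · 1 · 2
1 · 2 · 3 · 1
0 · 3 · 2 · 3
3 · 3 · 1 · 2
[11] 3 · 0 · 2 · 2
1 · 0 · 2 · 3
2 · 0 · 1 · 2
1 · 2 · 3 · 1
0 · 3 · 3 · 3
3 · 3 · 1 · 2
[12] 3 · 0 · 2 · 2
1 · 0 · 2 · 3
2 · 1 · 2 · 2
2 · 0 · 1 · 3
2 · 2 · 3 · 0
0 · 1 · 3 · 3
[13] 3 · 0 · 2 · 2
1 · 0 · 2 · 3
2 · 1 · 2 · 2
2 · 0 · 2 · 3
2 · 3 · 1 · 2
0 · 2 · 1 · 0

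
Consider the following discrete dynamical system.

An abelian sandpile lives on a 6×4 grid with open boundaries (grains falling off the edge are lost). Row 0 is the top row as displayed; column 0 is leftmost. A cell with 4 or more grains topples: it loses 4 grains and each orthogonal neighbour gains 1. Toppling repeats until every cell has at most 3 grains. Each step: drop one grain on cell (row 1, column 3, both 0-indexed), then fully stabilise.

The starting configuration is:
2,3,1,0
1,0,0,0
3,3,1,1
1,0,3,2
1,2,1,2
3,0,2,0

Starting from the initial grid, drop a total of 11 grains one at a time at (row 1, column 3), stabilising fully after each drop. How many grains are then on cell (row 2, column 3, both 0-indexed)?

step 0: 2,3,1,0
1,0,0,0
3,3,1,1
1,0,3,2
1,2,1,2
3,0,2,0
step 1: 2,3,1,0
1,0,0,1
3,3,1,1
1,0,3,2
1,2,1,2
3,0,2,0
step 2: 2,3,1,0
1,0,0,2
3,3,1,1
1,0,3,2
1,2,1,2
3,0,2,0
step 3: 2,3,1,0
1,0,0,3
3,3,1,1
1,0,3,2
1,2,1,2
3,0,2,0
step 4: 2,3,1,1
1,0,1,0
3,3,1,2
1,0,3,2
1,2,1,2
3,0,2,0
step 5: 2,3,1,1
1,0,1,1
3,3,1,2
1,0,3,2
1,2,1,2
3,0,2,0
step 6: 2,3,1,1
1,0,1,2
3,3,1,2
1,0,3,2
1,2,1,2
3,0,2,0
step 7: 2,3,1,1
1,0,1,3
3,3,1,2
1,0,3,2
1,2,1,2
3,0,2,0
step 8: 2,3,1,2
1,0,2,0
3,3,1,3
1,0,3,2
1,2,1,2
3,0,2,0
step 9: 2,3,1,2
1,0,2,1
3,3,1,3
1,0,3,2
1,2,1,2
3,0,2,0
step 10: 2,3,1,2
1,0,2,2
3,3,1,3
1,0,3,2
1,2,1,2
3,0,2,0
step 11: 2,3,1,2
1,0,2,3
3,3,1,3
1,0,3,2
1,2,1,2
3,0,2,0

3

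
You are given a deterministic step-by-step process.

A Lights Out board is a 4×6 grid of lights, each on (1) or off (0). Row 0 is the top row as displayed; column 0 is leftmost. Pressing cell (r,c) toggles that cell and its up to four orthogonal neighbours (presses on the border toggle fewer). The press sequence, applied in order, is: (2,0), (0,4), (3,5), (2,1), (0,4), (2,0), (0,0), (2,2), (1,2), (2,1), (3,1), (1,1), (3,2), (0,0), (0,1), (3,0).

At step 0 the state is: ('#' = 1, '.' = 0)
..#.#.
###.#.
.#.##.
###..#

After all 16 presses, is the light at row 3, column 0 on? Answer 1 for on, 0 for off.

t=0: ..#.#.
###.#.
.#.##.
###..#
t=1: ..#.#.
.##.#.
#..##.
.##..#
t=2: ..##.#
.##...
#..##.
.##..#
t=3: ..##.#
.##...
#..###
.##.#.
t=4: ..##.#
..#...
.#####
..#.#.
t=5: ..#.#.
..#.#.
.#####
..#.#.
t=6: ..#.#.
#.#.#.
#.####
#.#.#.
t=7: ###.#.
..#.#.
#.####
#.#.#.
t=8: ###.#.
....#.
##..##
#...#.
t=9: ##..#.
.####.
###.##
#...#.
t=10: ##..#.
..###.
....##
##..#.
t=11: ##..#.
..###.
.#..##
..#.#.
t=12: #...#.
##.##.
....##
..#.#.
t=13: #...#.
##.##.
..#.##
.#.##.
t=14: .#..#.
.#.##.
..#.##
.#.##.
t=15: #.#.#.
...##.
..#.##
.#.##.
t=16: #.#.#.
...##.
#.#.##
#..##.

1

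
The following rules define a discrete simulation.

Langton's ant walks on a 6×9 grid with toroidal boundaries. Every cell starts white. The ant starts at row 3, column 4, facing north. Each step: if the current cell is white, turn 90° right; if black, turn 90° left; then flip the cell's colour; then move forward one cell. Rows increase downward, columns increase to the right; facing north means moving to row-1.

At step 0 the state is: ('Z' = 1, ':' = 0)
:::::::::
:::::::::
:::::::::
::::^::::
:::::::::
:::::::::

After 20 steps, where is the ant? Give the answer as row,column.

step 0: :::::::::
:::::::::
:::::::::
::::^::::
:::::::::
:::::::::
step 1: :::::::::
:::::::::
:::::::::
::::Z>:::
:::::::::
:::::::::
step 2: :::::::::
:::::::::
:::::::::
::::ZZ:::
:::::v:::
:::::::::
step 3: :::::::::
:::::::::
:::::::::
::::ZZ:::
::::<Z:::
:::::::::
step 4: :::::::::
:::::::::
:::::::::
::::^Z:::
::::ZZ:::
:::::::::
step 5: :::::::::
:::::::::
:::::::::
:::<:Z:::
::::ZZ:::
:::::::::
step 6: :::::::::
:::::::::
:::^:::::
:::Z:Z:::
::::ZZ:::
:::::::::
step 7: :::::::::
:::::::::
:::Z>::::
:::Z:Z:::
::::ZZ:::
:::::::::
step 8: :::::::::
:::::::::
:::ZZ::::
:::ZvZ:::
::::ZZ:::
:::::::::
step 9: :::::::::
:::::::::
:::ZZ::::
:::<ZZ:::
::::ZZ:::
:::::::::
step 10: :::::::::
:::::::::
:::ZZ::::
::::ZZ:::
:::vZZ:::
:::::::::
step 11: :::::::::
:::::::::
:::ZZ::::
::::ZZ:::
::<ZZZ:::
:::::::::
step 12: :::::::::
:::::::::
:::ZZ::::
::^:ZZ:::
::ZZZZ:::
:::::::::
step 13: :::::::::
:::::::::
:::ZZ::::
::Z>ZZ:::
::ZZZZ:::
:::::::::
step 14: :::::::::
:::::::::
:::ZZ::::
::ZZZZ:::
::ZvZZ:::
:::::::::
step 15: :::::::::
:::::::::
:::ZZ::::
::ZZZZ:::
::Z:>Z:::
:::::::::
step 16: :::::::::
:::::::::
:::ZZ::::
::ZZ^Z:::
::Z::Z:::
:::::::::
step 17: :::::::::
:::::::::
:::ZZ::::
::Z<:Z:::
::Z::Z:::
:::::::::
step 18: :::::::::
:::::::::
:::ZZ::::
::Z::Z:::
::Zv:Z:::
:::::::::
step 19: :::::::::
:::::::::
:::ZZ::::
::Z::Z:::
::<Z:Z:::
:::::::::
step 20: :::::::::
:::::::::
:::ZZ::::
::Z::Z:::
:::Z:Z:::
::v::::::

5,2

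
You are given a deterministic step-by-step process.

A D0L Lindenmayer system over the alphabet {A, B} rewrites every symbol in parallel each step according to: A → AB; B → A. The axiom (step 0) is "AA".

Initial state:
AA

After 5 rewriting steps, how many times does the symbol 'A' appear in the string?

16

[0] AA
[1] ABAB
[2] ABAABA
[3] ABAABABAAB
[4] ABAABABAABAABABA
[5] ABAABABAABAABABAABABAABAAB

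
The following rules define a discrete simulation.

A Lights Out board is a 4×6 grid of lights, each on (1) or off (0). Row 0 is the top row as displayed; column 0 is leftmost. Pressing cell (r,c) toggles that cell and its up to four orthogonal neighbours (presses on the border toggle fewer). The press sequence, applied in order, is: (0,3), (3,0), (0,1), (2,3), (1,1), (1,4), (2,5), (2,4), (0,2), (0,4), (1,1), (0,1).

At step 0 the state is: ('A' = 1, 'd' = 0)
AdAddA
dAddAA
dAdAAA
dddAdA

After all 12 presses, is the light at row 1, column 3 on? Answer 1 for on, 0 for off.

0) AdAddA
dAddAA
dAdAAA
dddAdA
1) AddAAA
dAdAAA
dAdAAA
dddAdA
2) AddAAA
dAdAAA
AAdAAA
AAdAdA
3) dAAAAA
dddAAA
AAdAAA
AAdAdA
4) dAAAAA
ddddAA
AAAddA
AAdddA
5) ddAAAA
AAAdAA
AdAddA
AAdddA
6) ddAAdA
AAAAdd
AdAdAA
AAdddA
7) ddAAdA
AAAAdA
AdAddd
AAdddd
8) ddAAdA
AAAAAA
AdAAAA
AAddAd
9) dAdddA
AAdAAA
AdAAAA
AAddAd
10) dAdAAd
AAdAdA
AdAAAA
AAddAd
11) dddAAd
ddAAdA
AAAAAA
AAddAd
12) AAAAAd
dAAAdA
AAAAAA
AAddAd

1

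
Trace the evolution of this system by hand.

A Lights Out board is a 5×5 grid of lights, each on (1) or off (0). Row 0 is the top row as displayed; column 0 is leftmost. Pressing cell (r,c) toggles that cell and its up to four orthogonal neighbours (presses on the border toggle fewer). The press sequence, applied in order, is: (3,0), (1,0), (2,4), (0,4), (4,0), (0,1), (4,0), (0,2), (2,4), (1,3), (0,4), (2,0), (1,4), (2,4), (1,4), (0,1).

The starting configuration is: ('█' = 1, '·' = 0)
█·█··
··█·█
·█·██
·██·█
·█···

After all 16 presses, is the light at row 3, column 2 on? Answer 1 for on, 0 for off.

0) █·█··
··█·█
·█·██
·██·█
·█···
1) █·█··
··█·█
██·██
█·█·█
██···
2) ··█··
███·█
·█·██
█·█·█
██···
3) ··█··
███··
·█···
█·█··
██···
4) ··███
███·█
·█···
█·█··
██···
5) ··███
███·█
·█···
··█··
·····
6) ██·██
█·█·█
·█···
··█··
·····
7) ██·██
█·█·█
·█···
█·█··
██···
8) █·█·█
█···█
·█···
█·█··
██···
9) █·█·█
█····
·█·██
█·█·█
██···
10) █·███
█·███
·█··█
█·█·█
██···
11) █·█··
█·██·
·█··█
█·█·█
██···
12) █·█··
··██·
█···█
··█·█
██···
13) █·█·█
··█·█
█····
··█·█
██···
14) █·█·█
··█··
█··██
··█··
██···
15) █·█··
··███
█··█·
··█··
██···
16) ·█···
·████
█··█·
··█··
██···

1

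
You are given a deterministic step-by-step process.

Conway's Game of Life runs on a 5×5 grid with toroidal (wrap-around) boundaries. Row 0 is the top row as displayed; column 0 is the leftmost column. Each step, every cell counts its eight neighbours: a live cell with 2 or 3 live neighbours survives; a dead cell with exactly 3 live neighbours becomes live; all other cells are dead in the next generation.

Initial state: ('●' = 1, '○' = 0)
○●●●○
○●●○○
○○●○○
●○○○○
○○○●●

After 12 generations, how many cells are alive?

20

[0] ○●●●○
○●●○○
○○●○○
●○○○○
○○○●●
[1] ●●○○●
○○○○○
○○●○○
○○○●●
●●○●●
[2] ○●●●○
●●○○○
○○○●○
○●○○○
○●○○○
[3] ○○○○○
●●○●●
●●●○○
○○●○○
●●○○○
[4] ○○●○○
○○○●●
○○○○○
○○●○○
○●○○○
[5] ○○●●○
○○○●○
○○○●○
○○○○○
○●●○○
[6] ○●○●○
○○○●●
○○○○○
○○●○○
○●●●○
[7] ●●○○○
○○●●●
○○○●○
○●●●○
○●○●○
[8] ●●○○○
●●●●●
○●○○○
○●○●●
○○○●●
[9] ○○○○○
○○○●●
○○○○○
○○○●●
○●○●○
[10] ○○●●●
○○○○○
○○○○○
○○●●●
○○●●●
[11] ○○●○●
○○○●○
○○○●○
○○●○●
●●○○○
[12] ●●●●●
○○●●●
○○●●●
●●●●●
●●●○●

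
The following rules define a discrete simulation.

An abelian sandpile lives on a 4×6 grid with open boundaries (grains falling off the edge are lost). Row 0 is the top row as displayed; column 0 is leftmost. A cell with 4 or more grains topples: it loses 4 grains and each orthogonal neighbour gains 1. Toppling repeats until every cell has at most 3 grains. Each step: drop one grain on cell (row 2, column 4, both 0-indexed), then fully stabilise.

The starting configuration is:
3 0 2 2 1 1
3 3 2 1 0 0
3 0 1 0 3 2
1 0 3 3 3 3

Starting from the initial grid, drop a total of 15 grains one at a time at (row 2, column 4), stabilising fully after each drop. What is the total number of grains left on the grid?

47

0) 3 0 2 2 1 1
3 3 2 1 0 0
3 0 1 0 3 2
1 0 3 3 3 3
1) 3 0 2 2 1 1
3 3 2 1 1 1
3 0 2 2 2 0
1 1 0 1 2 1
2) 3 0 2 2 1 1
3 3 2 1 1 1
3 0 2 2 3 0
1 1 0 1 2 1
3) 3 0 2 2 1 1
3 3 2 1 2 1
3 0 2 3 0 1
1 1 0 1 3 1
4) 3 0 2 2 1 1
3 3 2 1 2 1
3 0 2 3 1 1
1 1 0 1 3 1
5) 3 0 2 2 1 1
3 3 2 1 2 1
3 0 2 3 2 1
1 1 0 1 3 1
6) 3 0 2 2 1 1
3 3 2 1 2 1
3 0 2 3 3 1
1 1 0 1 3 1
7) 3 0 2 2 1 1
3 3 2 2 3 1
3 0 3 0 2 2
1 1 0 3 0 2
8) 3 0 2 2 1 1
3 3 2 2 3 1
3 0 3 0 3 2
1 1 0 3 0 2
9) 3 0 2 2 2 1
3 3 2 3 0 2
3 0 3 1 1 3
1 1 0 3 1 2
10) 3 0 2 2 2 1
3 3 2 3 0 2
3 0 3 1 2 3
1 1 0 3 1 2
11) 3 0 2 2 2 1
3 3 2 3 0 2
3 0 3 1 3 3
1 1 0 3 1 2
12) 3 0 2 2 2 1
3 3 2 3 1 3
3 0 3 2 1 0
1 1 0 3 2 3
13) 3 0 2 2 2 1
3 3 2 3 1 3
3 0 3 2 2 0
1 1 0 3 2 3
14) 3 0 2 2 2 1
3 3 2 3 1 3
3 0 3 2 3 0
1 1 0 3 2 3
15) 3 0 2 2 2 1
3 3 2 3 2 3
3 0 3 3 0 1
1 1 0 3 3 3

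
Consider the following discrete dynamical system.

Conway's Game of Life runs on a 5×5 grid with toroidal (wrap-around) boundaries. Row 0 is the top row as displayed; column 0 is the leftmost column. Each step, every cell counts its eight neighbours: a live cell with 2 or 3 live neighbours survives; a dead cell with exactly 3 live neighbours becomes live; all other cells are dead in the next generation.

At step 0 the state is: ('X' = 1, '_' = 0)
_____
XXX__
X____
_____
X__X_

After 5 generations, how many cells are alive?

6

[0] _____
XXX__
X____
_____
X__X_
[1] X_X_X
XX___
X____
____X
_____
[2] X___X
_____
XX__X
_____
X__XX
[3] X__X_
_X___
X____
_X_X_
X__X_
[4] XXX__
XX__X
XXX__
XXX__
XX_X_
[5] ___X_
___XX
___X_
___X_
___X_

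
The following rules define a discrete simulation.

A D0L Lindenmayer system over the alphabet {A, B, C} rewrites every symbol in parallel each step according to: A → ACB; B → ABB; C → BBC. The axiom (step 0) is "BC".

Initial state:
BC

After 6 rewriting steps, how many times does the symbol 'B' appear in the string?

833

[0] BC
[1] ABBBBC
[2] ACBABBABBABBABBBBC
[3] ACBBBCABBACBABBABBACBABBABBACBABBABBACBABBABBABBABBBBC
[4] ACBBBCABBABBABBBBCACBABBABBACBBBCABBACBABBABBACBABBABBACBB…BABBACBBBCABBACBABBABBACBABBABBACBABBABBACBABBABBABBABBBBC  (len 162)
[5] ACBBBCABBABBABBBBCACBABBABBACBABBABBACBABBABBABBABBBBCACBB…BABBACBBBCABBACBABBABBACBABBABBACBABBABBACBABBABBABBABBBBC  (len 486)
[6] ACBBBCABBABBABBBBCACBABBABBACBABBABBACBABBABBABBABBBBCACBB…BABBACBBBCABBACBABBABBACBABBABBACBABBABBACBABBABBABBABBBBC  (len 1458)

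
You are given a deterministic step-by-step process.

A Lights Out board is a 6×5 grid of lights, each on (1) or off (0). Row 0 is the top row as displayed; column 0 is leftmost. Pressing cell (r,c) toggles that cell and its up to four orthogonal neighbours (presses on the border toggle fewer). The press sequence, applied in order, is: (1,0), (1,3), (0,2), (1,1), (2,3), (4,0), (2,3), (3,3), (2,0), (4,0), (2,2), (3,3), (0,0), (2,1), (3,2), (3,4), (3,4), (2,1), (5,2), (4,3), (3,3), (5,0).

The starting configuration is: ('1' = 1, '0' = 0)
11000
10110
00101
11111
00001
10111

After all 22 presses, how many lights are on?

0) 11000
10110
00101
11111
00001
10111
1) 01000
01110
10101
11111
00001
10111
2) 01010
01001
10111
11111
00001
10111
3) 00100
01101
10111
11111
00001
10111
4) 01100
10001
11111
11111
00001
10111
5) 01100
10011
11000
11101
00001
10111
6) 01100
10011
11000
01101
11001
00111
7) 01100
10001
11111
01111
11001
00111
8) 01100
10001
11101
01000
11011
00111
9) 01100
00001
00101
11000
11011
00111
10) 01100
00001
00101
01000
00011
10111
11) 01100
00101
01011
01100
00011
10111
12) 01100
00101
01001
01011
00001
10111
13) 10100
10101
01001
01011
00001
10111
14) 10100
11101
10101
00011
00001
10111
15) 10100
11101
10001
01101
00101
10111
16) 10100
11101
10000
01110
00100
10111
17) 10100
11101
10001
01101
00101
10111
18) 10100
10101
01101
00101
00101
10111
19) 10100
10101
01101
00101
00001
11001
20) 10100
10101
01101
00111
00110
11011
21) 10100
10101
01111
00000
00100
11011
22) 10100
10101
01111
00000
10100
00011

13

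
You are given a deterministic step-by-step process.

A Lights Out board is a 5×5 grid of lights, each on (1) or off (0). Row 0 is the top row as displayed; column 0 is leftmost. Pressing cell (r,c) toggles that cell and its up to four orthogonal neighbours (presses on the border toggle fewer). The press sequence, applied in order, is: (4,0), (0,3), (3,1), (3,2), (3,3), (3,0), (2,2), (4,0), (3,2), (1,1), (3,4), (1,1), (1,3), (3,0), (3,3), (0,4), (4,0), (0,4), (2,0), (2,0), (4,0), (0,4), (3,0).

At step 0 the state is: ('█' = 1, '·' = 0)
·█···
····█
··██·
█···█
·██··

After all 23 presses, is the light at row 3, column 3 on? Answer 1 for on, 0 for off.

k=0  ·█···
····█
··██·
█···█
·██··
k=1  ·█···
····█
··██·
····█
█·█··
k=2  ·████
···██
··██·
····█
█·█··
k=3  ·████
···██
·███·
███·█
███··
k=4  ·████
···██
·█·█·
█··██
██···
k=5  ·████
···██
·█···
█·█··
██·█·
k=6  ·████
···██
██···
·██··
·█·█·
k=7  ·████
··███
█·██·
·█···
·█·█·
k=8  ·████
··███
█·██·
██···
█··█·
k=9  ·████
··███
█··█·
█·██·
█·██·
k=10  ··███
██·██
██·█·
█·██·
█·██·
k=11  ··███
██·██
██·██
█·█·█
█·███
k=12  ·████
··███
█··██
█·█·█
█·███
k=13  ·██·█
·····
█···█
█·█·█
█·███
k=14  ·██·█
·····
····█
·██·█
··███
k=15  ·██·█
·····
···██
·█·█·
··█·█
k=16  ·███·
····█
···██
·█·█·
··█·█
k=17  ·███·
····█
···██
██·█·
███·█
k=18  ·██·█
·····
···██
██·█·
███·█
k=19  ·██·█
█····
██·██
·█·█·
███·█
k=20  ·██·█
·····
···██
██·█·
███·█
k=21  ·██·█
·····
···██
·█·█·
··█·█
k=22  ·███·
····█
···██
·█·█·
··█·█
k=23  ·███·
····█
█··██
█··█·
█·█·█

1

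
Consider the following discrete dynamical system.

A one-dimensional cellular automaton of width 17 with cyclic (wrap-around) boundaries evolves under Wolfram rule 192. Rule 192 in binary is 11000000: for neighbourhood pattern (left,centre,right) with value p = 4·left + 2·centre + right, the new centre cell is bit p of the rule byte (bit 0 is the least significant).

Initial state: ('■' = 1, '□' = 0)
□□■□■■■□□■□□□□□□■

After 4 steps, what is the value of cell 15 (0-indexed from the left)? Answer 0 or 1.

[0] □□■□■■■□□■□□□□□□■
[1] □□□□□■■□□□□□□□□□□
[2] □□□□□□■□□□□□□□□□□
[3] □□□□□□□□□□□□□□□□□
[4] □□□□□□□□□□□□□□□□□

0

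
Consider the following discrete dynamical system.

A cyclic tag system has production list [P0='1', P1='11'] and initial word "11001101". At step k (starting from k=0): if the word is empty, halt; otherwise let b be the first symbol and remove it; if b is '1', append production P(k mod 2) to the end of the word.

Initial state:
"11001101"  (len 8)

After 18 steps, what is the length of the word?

step 0: "11001101"  (len 8)
step 1: "10011011"  (len 8)
step 2: "001101111"  (len 9)
step 3: "01101111"  (len 8)
step 4: "1101111"  (len 7)
step 5: "1011111"  (len 7)
step 6: "01111111"  (len 8)
step 7: "1111111"  (len 7)
step 8: "11111111"  (len 8)
step 9: "11111111"  (len 8)
step 10: "111111111"  (len 9)
step 11: "111111111"  (len 9)
step 12: "1111111111"  (len 10)
step 13: "1111111111"  (len 10)
step 14: "11111111111"  (len 11)
step 15: "11111111111"  (len 11)
step 16: "111111111111"  (len 12)
step 17: "111111111111"  (len 12)
step 18: "1111111111111"  (len 13)

13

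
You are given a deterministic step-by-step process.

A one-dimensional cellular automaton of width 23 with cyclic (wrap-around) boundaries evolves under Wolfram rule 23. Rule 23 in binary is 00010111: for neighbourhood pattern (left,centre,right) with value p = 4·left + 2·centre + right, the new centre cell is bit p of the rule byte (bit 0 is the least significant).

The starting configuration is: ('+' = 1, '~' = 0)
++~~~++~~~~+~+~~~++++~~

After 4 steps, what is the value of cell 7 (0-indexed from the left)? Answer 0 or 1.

0

t=0: ++~~~++~~~~+~+~~~++++~~
t=1: ~~+++~~+++++~++++~~~~++
t=2: ++~~~++~~~~~~~~~~++++~~
t=3: ~~+++~~++++++++++~~~~++
t=4: ++~~~++~~~~~~~~~~++++~~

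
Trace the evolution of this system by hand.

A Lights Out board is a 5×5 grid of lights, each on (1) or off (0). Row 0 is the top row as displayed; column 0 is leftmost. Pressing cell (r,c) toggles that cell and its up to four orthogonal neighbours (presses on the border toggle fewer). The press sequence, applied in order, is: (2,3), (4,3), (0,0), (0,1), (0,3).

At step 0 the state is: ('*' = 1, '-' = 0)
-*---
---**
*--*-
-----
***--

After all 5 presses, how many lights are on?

[0] -*---
---**
*--*-
-----
***--
[1] -*---
----*
*-*-*
---*-
***--
[2] -*---
----*
*-*-*
-----
**-**
[3] *----
*---*
*-*-*
-----
**-**
[4] -**--
**--*
*-*-*
-----
**-**
[5] -*-**
**-**
*-*-*
-----
**-**

14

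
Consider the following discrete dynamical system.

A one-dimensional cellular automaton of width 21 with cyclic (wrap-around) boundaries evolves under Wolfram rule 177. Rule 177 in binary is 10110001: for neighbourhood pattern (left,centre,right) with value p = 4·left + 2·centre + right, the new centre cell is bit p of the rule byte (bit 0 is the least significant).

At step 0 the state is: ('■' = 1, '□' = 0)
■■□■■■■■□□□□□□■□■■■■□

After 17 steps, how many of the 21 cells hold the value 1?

k=0  ■■□■■■■■□□□□□□■□■■■■□
k=1  □□■□■■■□■■■■■□□■□■■□■
k=2  ■□□■□■□■□■■■□■□□■□□■□
k=3  □■□□■□■□■□■□■□■□□■□□■
k=4  ■□■□□■□■□■□■□■□■□□■□□
k=5  □■□■□□■□■□■□■□■□■□□■□
k=6  □□■□■□□■□■□■□■□■□■□□■
k=7  ■□□■□■□□■□■□■□■□■□■□□
k=8  □■□□■□■□□■□■□■□■□■□■□
k=9  □□■□□■□■□□■□■□■□■□■□■
k=10  ■□□■□□■□■□□■□■□■□■□■□
k=11  □■□□■□□■□■□□■□■□■□■□■
k=12  ■□■□□■□□■□■□□■□■□■□■□
k=13  □■□■□□■□□■□■□□■□■□■□■
k=14  ■□■□■□□■□□■□■□□■□■□■□
k=15  □■□■□■□□■□□■□■□□■□■□■
k=16  ■□■□■□■□□■□□■□■□□■□■□
k=17  □■□■□■□■□□■□□■□■□□■□■

9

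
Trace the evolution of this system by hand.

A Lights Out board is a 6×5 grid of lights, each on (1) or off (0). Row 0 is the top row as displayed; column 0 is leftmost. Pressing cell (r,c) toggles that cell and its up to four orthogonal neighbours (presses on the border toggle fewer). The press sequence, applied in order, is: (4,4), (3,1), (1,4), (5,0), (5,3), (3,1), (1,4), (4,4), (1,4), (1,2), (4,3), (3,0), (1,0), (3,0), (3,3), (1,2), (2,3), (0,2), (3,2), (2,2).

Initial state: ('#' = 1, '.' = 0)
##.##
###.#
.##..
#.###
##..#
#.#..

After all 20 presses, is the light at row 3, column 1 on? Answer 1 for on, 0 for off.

1

[0] ##.##
###.#
.##..
#.###
##..#
#.#..
[1] ##.##
###.#
.##..
#.##.
##.#.
#.#.#
[2] ##.##
###.#
..#..
.#.#.
#..#.
#.#.#
[3] ##.#.
####.
..#.#
.#.#.
#..#.
#.#.#
[4] ##.#.
####.
..#.#
.#.#.
...#.
.##.#
[5] ##.#.
####.
..#.#
.#.#.
.....
.#.#.
[6] ##.#.
####.
.##.#
#.##.
.#...
.#.#.
[7] ##.##
###.#
.##..
#.##.
.#...
.#.#.
[8] ##.##
###.#
.##..
#.###
.#.##
.#.##
[9] ##.#.
####.
.##.#
#.###
.#.##
.#.##
[10] ####.
#....
.#..#
#.###
.#.##
.#.##
[11] ####.
#....
.#..#
#.#.#
.##..
.#..#
[12] ####.
#....
##..#
.##.#
###..
.#..#
[13] .###.
.#...
.#..#
.##.#
###..
.#..#
[14] .###.
.#...
##..#
#.#.#
.##..
.#..#
[15] .###.
.#...
##.##
#..#.
.###.
.#..#
[16] .#.#.
..##.
#####
#..#.
.###.
.#..#
[17] .#.#.
..#..
##...
#....
.###.
.#..#
[18] ..#..
.....
##...
#....
.###.
.#..#
[19] ..#..
.....
###..
####.
.#.#.
.#..#
[20] ..#..
..#..
#..#.
##.#.
.#.#.
.#..#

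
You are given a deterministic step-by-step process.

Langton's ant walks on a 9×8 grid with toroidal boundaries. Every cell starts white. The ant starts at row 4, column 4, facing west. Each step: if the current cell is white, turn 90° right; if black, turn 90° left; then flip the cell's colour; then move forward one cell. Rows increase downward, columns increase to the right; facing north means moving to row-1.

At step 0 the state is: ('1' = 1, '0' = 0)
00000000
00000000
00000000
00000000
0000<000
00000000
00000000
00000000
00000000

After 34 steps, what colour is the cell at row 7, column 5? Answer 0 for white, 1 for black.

gen 0: 00000000
00000000
00000000
00000000
0000<000
00000000
00000000
00000000
00000000
gen 1: 00000000
00000000
00000000
0000^000
00001000
00000000
00000000
00000000
00000000
gen 2: 00000000
00000000
00000000
00001>00
00001000
00000000
00000000
00000000
00000000
gen 3: 00000000
00000000
00000000
00001100
00001v00
00000000
00000000
00000000
00000000
gen 4: 00000000
00000000
00000000
00001100
0000<100
00000000
00000000
00000000
00000000
gen 5: 00000000
00000000
00000000
00001100
00000100
0000v000
00000000
00000000
00000000
gen 6: 00000000
00000000
00000000
00001100
00000100
000<1000
00000000
00000000
00000000
gen 7: 00000000
00000000
00000000
00001100
000^0100
00011000
00000000
00000000
00000000
gen 8: 00000000
00000000
00000000
00001100
0001>100
00011000
00000000
00000000
00000000
gen 9: 00000000
00000000
00000000
00001100
00011100
0001v000
00000000
00000000
00000000
gen 10: 00000000
00000000
00000000
00001100
00011100
00010>00
00000000
00000000
00000000
gen 11: 00000000
00000000
00000000
00001100
00011100
00010100
00000v00
00000000
00000000
gen 12: 00000000
00000000
00000000
00001100
00011100
00010100
0000<100
00000000
00000000
gen 13: 00000000
00000000
00000000
00001100
00011100
0001^100
00001100
00000000
00000000
gen 14: 00000000
00000000
00000000
00001100
00011100
00011>00
00001100
00000000
00000000
gen 15: 00000000
00000000
00000000
00001100
00011^00
00011000
00001100
00000000
00000000
gen 16: 00000000
00000000
00000000
00001100
0001<000
00011000
00001100
00000000
00000000
gen 17: 00000000
00000000
00000000
00001100
00010000
0001v000
00001100
00000000
00000000
gen 18: 00000000
00000000
00000000
00001100
00010000
00010>00
00001100
00000000
00000000
gen 19: 00000000
00000000
00000000
00001100
00010000
00010100
00001v00
00000000
00000000
gen 20: 00000000
00000000
00000000
00001100
00010000
00010100
000010>0
00000000
00000000
gen 21: 00000000
00000000
00000000
00001100
00010000
00010100
00001010
000000v0
00000000
gen 22: 00000000
00000000
00000000
00001100
00010000
00010100
00001010
00000<10
00000000
gen 23: 00000000
00000000
00000000
00001100
00010000
00010100
00001^10
00000110
00000000
gen 24: 00000000
00000000
00000000
00001100
00010000
00010100
000011>0
00000110
00000000
gen 25: 00000000
00000000
00000000
00001100
00010000
000101^0
00001100
00000110
00000000
gen 26: 00000000
00000000
00000000
00001100
00010000
0001011>
00001100
00000110
00000000
gen 27: 00000000
00000000
00000000
00001100
00010000
00010111
0000110v
00000110
00000000
gen 28: 00000000
00000000
00000000
00001100
00010000
00010111
000011<1
00000110
00000000
gen 29: 00000000
00000000
00000000
00001100
00010000
000101^1
00001111
00000110
00000000
gen 30: 00000000
00000000
00000000
00001100
00010000
00010<01
00001111
00000110
00000000
gen 31: 00000000
00000000
00000000
00001100
00010000
00010001
00001v11
00000110
00000000
gen 32: 00000000
00000000
00000000
00001100
00010000
00010001
000010>1
00000110
00000000
gen 33: 00000000
00000000
00000000
00001100
00010000
000100^1
00001001
00000110
00000000
gen 34: 00000000
00000000
00000000
00001100
00010000
0001001>
00001001
00000110
00000000

1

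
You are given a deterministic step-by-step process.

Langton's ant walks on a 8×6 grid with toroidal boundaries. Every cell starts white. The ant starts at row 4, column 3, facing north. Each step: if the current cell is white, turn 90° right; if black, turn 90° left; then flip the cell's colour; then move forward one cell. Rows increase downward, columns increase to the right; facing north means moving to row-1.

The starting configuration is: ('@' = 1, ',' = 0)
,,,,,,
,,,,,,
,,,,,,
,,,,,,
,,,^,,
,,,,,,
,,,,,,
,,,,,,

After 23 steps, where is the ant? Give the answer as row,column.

step 0: ,,,,,,
,,,,,,
,,,,,,
,,,,,,
,,,^,,
,,,,,,
,,,,,,
,,,,,,
step 1: ,,,,,,
,,,,,,
,,,,,,
,,,,,,
,,,@>,
,,,,,,
,,,,,,
,,,,,,
step 2: ,,,,,,
,,,,,,
,,,,,,
,,,,,,
,,,@@,
,,,,v,
,,,,,,
,,,,,,
step 3: ,,,,,,
,,,,,,
,,,,,,
,,,,,,
,,,@@,
,,,<@,
,,,,,,
,,,,,,
step 4: ,,,,,,
,,,,,,
,,,,,,
,,,,,,
,,,^@,
,,,@@,
,,,,,,
,,,,,,
step 5: ,,,,,,
,,,,,,
,,,,,,
,,,,,,
,,<,@,
,,,@@,
,,,,,,
,,,,,,
step 6: ,,,,,,
,,,,,,
,,,,,,
,,^,,,
,,@,@,
,,,@@,
,,,,,,
,,,,,,
step 7: ,,,,,,
,,,,,,
,,,,,,
,,@>,,
,,@,@,
,,,@@,
,,,,,,
,,,,,,
step 8: ,,,,,,
,,,,,,
,,,,,,
,,@@,,
,,@v@,
,,,@@,
,,,,,,
,,,,,,
step 9: ,,,,,,
,,,,,,
,,,,,,
,,@@,,
,,<@@,
,,,@@,
,,,,,,
,,,,,,
step 10: ,,,,,,
,,,,,,
,,,,,,
,,@@,,
,,,@@,
,,v@@,
,,,,,,
,,,,,,
step 11: ,,,,,,
,,,,,,
,,,,,,
,,@@,,
,,,@@,
,<@@@,
,,,,,,
,,,,,,
step 12: ,,,,,,
,,,,,,
,,,,,,
,,@@,,
,^,@@,
,@@@@,
,,,,,,
,,,,,,
step 13: ,,,,,,
,,,,,,
,,,,,,
,,@@,,
,@>@@,
,@@@@,
,,,,,,
,,,,,,
step 14: ,,,,,,
,,,,,,
,,,,,,
,,@@,,
,@@@@,
,@v@@,
,,,,,,
,,,,,,
step 15: ,,,,,,
,,,,,,
,,,,,,
,,@@,,
,@@@@,
,@,>@,
,,,,,,
,,,,,,
step 16: ,,,,,,
,,,,,,
,,,,,,
,,@@,,
,@@^@,
,@,,@,
,,,,,,
,,,,,,
step 17: ,,,,,,
,,,,,,
,,,,,,
,,@@,,
,@<,@,
,@,,@,
,,,,,,
,,,,,,
step 18: ,,,,,,
,,,,,,
,,,,,,
,,@@,,
,@,,@,
,@v,@,
,,,,,,
,,,,,,
step 19: ,,,,,,
,,,,,,
,,,,,,
,,@@,,
,@,,@,
,<@,@,
,,,,,,
,,,,,,
step 20: ,,,,,,
,,,,,,
,,,,,,
,,@@,,
,@,,@,
,,@,@,
,v,,,,
,,,,,,
step 21: ,,,,,,
,,,,,,
,,,,,,
,,@@,,
,@,,@,
,,@,@,
<@,,,,
,,,,,,
step 22: ,,,,,,
,,,,,,
,,,,,,
,,@@,,
,@,,@,
^,@,@,
@@,,,,
,,,,,,
step 23: ,,,,,,
,,,,,,
,,,,,,
,,@@,,
,@,,@,
@>@,@,
@@,,,,
,,,,,,

5,1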